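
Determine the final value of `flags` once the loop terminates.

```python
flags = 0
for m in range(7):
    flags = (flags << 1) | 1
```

Let's trace through this code step by step.

Initialize: flags = 0
Entering loop: for m in range(7):
After iteration 1: m = 0, flags = 1
After iteration 2: m = 1, flags = 3
After iteration 3: m = 2, flags = 7
After iteration 4: m = 3, flags = 15
After iteration 5: m = 4, flags = 31
After iteration 6: m = 5, flags = 63
After iteration 7: m = 6, flags = 127
Loop ends.

Final answer: 127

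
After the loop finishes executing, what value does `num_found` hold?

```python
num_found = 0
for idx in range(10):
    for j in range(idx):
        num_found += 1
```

Let's trace through this code step by step.

Initialize: num_found = 0
Entering loop: for idx in range(10):
After iteration 1: idx = 0, num_found = 0
After iteration 2: idx = 1, num_found = 1, j = 0
After iteration 3: idx = 2, num_found = 3, j = 1
After iteration 4: idx = 3, num_found = 6, j = 2
After iteration 5: idx = 4, num_found = 10, j = 3
After iteration 6: idx = 5, num_found = 15, j = 4
After iteration 7: idx = 6, num_found = 21, j = 5
After iteration 8: idx = 7, num_found = 28, j = 6
After iteration 9: idx = 8, num_found = 36, j = 7
After iteration 10: idx = 9, num_found = 45, j = 8
Loop ends.

Final answer: 45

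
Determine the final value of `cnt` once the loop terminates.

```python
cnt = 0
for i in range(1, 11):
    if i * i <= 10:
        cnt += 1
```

Let's trace through this code step by step.

Initialize: cnt = 0
Entering loop: for i in range(1, 11):
After iteration 1: i = 1, cnt = 1
After iteration 2: i = 2, cnt = 2
After iteration 3: i = 3, cnt = 3
After iteration 4: i = 4, cnt = 3
After iteration 5: i = 5, cnt = 3
After iteration 6: i = 6, cnt = 3
After iteration 7: i = 7, cnt = 3
After iteration 8: i = 8, cnt = 3
After iteration 9: i = 9, cnt = 3
After iteration 10: i = 10, cnt = 3
Loop ends.

Final answer: 3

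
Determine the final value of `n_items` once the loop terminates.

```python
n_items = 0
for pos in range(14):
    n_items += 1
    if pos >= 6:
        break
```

Let's trace through this code step by step.

Initialize: n_items = 0
Entering loop: for pos in range(14):
After iteration 1: pos = 0, n_items = 1
After iteration 2: pos = 1, n_items = 2
After iteration 3: pos = 2, n_items = 3
After iteration 4: pos = 3, n_items = 4
After iteration 5: pos = 4, n_items = 5
After iteration 6: pos = 5, n_items = 6
After iteration 7: pos = 6, n_items = 7
Loop ends.

Final answer: 7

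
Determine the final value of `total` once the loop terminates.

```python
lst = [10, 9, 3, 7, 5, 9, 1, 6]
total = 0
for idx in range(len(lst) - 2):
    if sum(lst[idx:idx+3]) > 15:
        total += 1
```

Let's trace through this code step by step.

Initialize: lst = [10, 9, 3, 7, 5, 9, 1, 6]
Initialize: total = 0
Entering loop: for idx in range(len(lst) - 2):
After iteration 1: idx = 0, total = 1
After iteration 2: idx = 1, total = 2
After iteration 3: idx = 2, total = 2
After iteration 4: idx = 3, total = 3
After iteration 5: idx = 4, total = 3
After iteration 6: idx = 5, total = 4
Loop ends.

Final answer: 4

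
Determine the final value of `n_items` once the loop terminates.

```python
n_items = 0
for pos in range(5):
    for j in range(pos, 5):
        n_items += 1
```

Let's trace through this code step by step.

Initialize: n_items = 0
Entering loop: for pos in range(5):
After iteration 1: pos = 0, n_items = 5
After iteration 2: pos = 1, n_items = 9
After iteration 3: pos = 2, n_items = 12
After iteration 4: pos = 3, n_items = 14
After iteration 5: pos = 4, n_items = 15
Loop ends.

Final answer: 15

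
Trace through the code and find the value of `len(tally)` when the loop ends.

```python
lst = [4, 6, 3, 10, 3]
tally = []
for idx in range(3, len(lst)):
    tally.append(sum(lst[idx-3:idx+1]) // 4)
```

Let's trace through this code step by step.

Initialize: lst = [4, 6, 3, 10, 3]
Initialize: tally = []
Entering loop: for idx in range(3, len(lst)):
After iteration 1: idx = 3, tally = [5]
After iteration 2: idx = 4, tally = [5, 5]
Loop ends.
len(tally) = 2

Final answer: 2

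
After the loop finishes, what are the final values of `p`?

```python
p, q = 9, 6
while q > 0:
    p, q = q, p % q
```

Let's trace through this code step by step.

Initialize: p = 9
Initialize: q = 6
Entering loop: while q > 0:
After iteration 1: p = 6, q = 3
After iteration 2: p = 3, q = 0
Loop ends.

Final answer: 3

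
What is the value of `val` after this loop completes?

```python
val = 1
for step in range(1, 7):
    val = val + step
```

Let's trace through this code step by step.

Initialize: val = 1
Entering loop: for step in range(1, 7):
After iteration 1: step = 1, val = 2
After iteration 2: step = 2, val = 4
After iteration 3: step = 3, val = 7
After iteration 4: step = 4, val = 11
After iteration 5: step = 5, val = 16
After iteration 6: step = 6, val = 22
Loop ends.

Final answer: 22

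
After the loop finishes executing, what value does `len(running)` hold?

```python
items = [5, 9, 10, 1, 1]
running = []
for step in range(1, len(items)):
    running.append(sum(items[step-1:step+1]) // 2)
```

Let's trace through this code step by step.

Initialize: items = [5, 9, 10, 1, 1]
Initialize: running = []
Entering loop: for step in range(1, len(items)):
After iteration 1: step = 1, running = [7]
After iteration 2: step = 2, running = [7, 9]
After iteration 3: step = 3, running = [7, 9, 5]
After iteration 4: step = 4, running = [7, 9, 5, 1]
Loop ends.
len(running) = 4

Final answer: 4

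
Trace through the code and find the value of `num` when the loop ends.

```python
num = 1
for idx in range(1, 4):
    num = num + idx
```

Let's trace through this code step by step.

Initialize: num = 1
Entering loop: for idx in range(1, 4):
After iteration 1: idx = 1, num = 2
After iteration 2: idx = 2, num = 4
After iteration 3: idx = 3, num = 7
Loop ends.

Final answer: 7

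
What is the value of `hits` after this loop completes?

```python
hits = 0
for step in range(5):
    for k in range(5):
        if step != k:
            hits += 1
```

Let's trace through this code step by step.

Initialize: hits = 0
Entering loop: for step in range(5):
After iteration 1: step = 0, hits = 4
After iteration 2: step = 1, hits = 8
After iteration 3: step = 2, hits = 12
After iteration 4: step = 3, hits = 16
After iteration 5: step = 4, hits = 20
Loop ends.

Final answer: 20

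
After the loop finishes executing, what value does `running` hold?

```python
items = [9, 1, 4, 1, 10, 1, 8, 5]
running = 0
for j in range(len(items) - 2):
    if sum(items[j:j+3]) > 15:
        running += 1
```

Let's trace through this code step by step.

Initialize: items = [9, 1, 4, 1, 10, 1, 8, 5]
Initialize: running = 0
Entering loop: for j in range(len(items) - 2):
After iteration 1: j = 0, running = 0
After iteration 2: j = 1, running = 0
After iteration 3: j = 2, running = 0
After iteration 4: j = 3, running = 0
After iteration 5: j = 4, running = 1
After iteration 6: j = 5, running = 1
Loop ends.

Final answer: 1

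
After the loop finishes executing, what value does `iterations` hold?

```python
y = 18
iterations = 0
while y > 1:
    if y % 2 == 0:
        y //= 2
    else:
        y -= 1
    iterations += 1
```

Let's trace through this code step by step.

Initialize: y = 18
Initialize: iterations = 0
Entering loop: while y > 1:
After iteration 1: y = 9, iterations = 1
After iteration 2: y = 8, iterations = 2
After iteration 3: y = 4, iterations = 3
After iteration 4: y = 2, iterations = 4
After iteration 5: y = 1, iterations = 5
Loop ends.

Final answer: 5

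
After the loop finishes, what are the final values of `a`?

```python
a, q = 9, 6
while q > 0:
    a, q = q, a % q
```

Let's trace through this code step by step.

Initialize: a = 9
Initialize: q = 6
Entering loop: while q > 0:
After iteration 1: a = 6, q = 3
After iteration 2: a = 3, q = 0
Loop ends.

Final answer: 3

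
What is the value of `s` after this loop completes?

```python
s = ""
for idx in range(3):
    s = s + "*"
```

Let's trace through this code step by step.

Initialize: s = ''
Entering loop: for idx in range(3):
After iteration 1: idx = 0, s = '*'
After iteration 2: idx = 1, s = '**'
After iteration 3: idx = 2, s = '***'
Loop ends.

Final answer: '***'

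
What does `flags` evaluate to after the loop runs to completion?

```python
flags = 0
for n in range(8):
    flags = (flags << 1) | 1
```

Let's trace through this code step by step.

Initialize: flags = 0
Entering loop: for n in range(8):
After iteration 1: n = 0, flags = 1
After iteration 2: n = 1, flags = 3
After iteration 3: n = 2, flags = 7
After iteration 4: n = 3, flags = 15
After iteration 5: n = 4, flags = 31
After iteration 6: n = 5, flags = 63
After iteration 7: n = 6, flags = 127
After iteration 8: n = 7, flags = 255
Loop ends.

Final answer: 255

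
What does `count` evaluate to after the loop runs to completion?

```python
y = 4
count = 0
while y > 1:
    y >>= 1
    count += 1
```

Let's trace through this code step by step.

Initialize: y = 4
Initialize: count = 0
Entering loop: while y > 1:
After iteration 1: y = 2, count = 1
After iteration 2: y = 1, count = 2
Loop ends.

Final answer: 2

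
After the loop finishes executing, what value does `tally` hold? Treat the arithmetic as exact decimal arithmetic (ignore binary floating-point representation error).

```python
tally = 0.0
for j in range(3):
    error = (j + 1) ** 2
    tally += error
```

Let's trace through this code step by step.

Initialize: tally = 0.0
Entering loop: for j in range(3):
After iteration 1: j = 0, tally = 1.0, error = 1
After iteration 2: j = 1, tally = 5.0, error = 4
After iteration 3: j = 2, tally = 14.0, error = 9
Loop ends.

Final answer: 14.0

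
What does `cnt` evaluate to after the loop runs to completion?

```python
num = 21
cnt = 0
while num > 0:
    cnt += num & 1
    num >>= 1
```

Let's trace through this code step by step.

Initialize: num = 21
Initialize: cnt = 0
Entering loop: while num > 0:
After iteration 1: num = 10, cnt = 1
After iteration 2: num = 5, cnt = 1
After iteration 3: num = 2, cnt = 2
After iteration 4: num = 1, cnt = 2
After iteration 5: num = 0, cnt = 3
Loop ends.

Final answer: 3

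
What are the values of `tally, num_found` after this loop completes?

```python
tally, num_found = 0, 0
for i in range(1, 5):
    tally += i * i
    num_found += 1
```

Let's trace through this code step by step.

Initialize: tally = 0
Initialize: num_found = 0
Entering loop: for i in range(1, 5):
After iteration 1: i = 1, tally = 1, num_found = 1
After iteration 2: i = 2, tally = 5, num_found = 2
After iteration 3: i = 3, tally = 14, num_found = 3
After iteration 4: i = 4, tally = 30, num_found = 4
Loop ends.

Final answer: 30, 4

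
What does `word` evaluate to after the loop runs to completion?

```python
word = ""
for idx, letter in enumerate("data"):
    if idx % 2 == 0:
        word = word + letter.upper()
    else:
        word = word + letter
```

Let's trace through this code step by step.

Initialize: word = ''
Entering loop: for idx, letter in enumerate("data"):
After iteration 1: idx = 0, letter = 'd', word = 'D'
After iteration 2: idx = 1, letter = 'a', word = 'Da'
After iteration 3: idx = 2, letter = 't', word = 'DaT'
After iteration 4: idx = 3, letter = 'a', word = 'DaTa'
Loop ends.

Final answer: 'DaTa'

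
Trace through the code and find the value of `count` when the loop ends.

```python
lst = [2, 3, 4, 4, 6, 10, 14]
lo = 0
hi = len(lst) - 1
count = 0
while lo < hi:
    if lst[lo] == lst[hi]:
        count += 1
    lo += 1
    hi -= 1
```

Let's trace through this code step by step.

Initialize: lst = [2, 3, 4, 4, 6, 10, 14]
Initialize: lo = 0
Initialize: hi = 6
Initialize: count = 0
Entering loop: while lo < hi:
After iteration 1: lo = 1, hi = 5, count = 0
After iteration 2: lo = 2, hi = 4, count = 0
After iteration 3: lo = 3, hi = 3, count = 0
Loop ends.

Final answer: 0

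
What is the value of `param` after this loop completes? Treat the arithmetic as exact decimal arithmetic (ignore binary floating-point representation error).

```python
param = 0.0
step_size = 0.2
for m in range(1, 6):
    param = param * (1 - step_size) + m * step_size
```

Let's trace through this code step by step.

Initialize: param = 0.0
Initialize: step_size = 0.2
Entering loop: for m in range(1, 6):
After iteration 1: m = 1, param = 0.2
After iteration 2: m = 2, param = 0.56
After iteration 3: m = 3, param = 1.048
After iteration 4: m = 4, param = 1.6384
After iteration 5: m = 5, param = 2.31072
Loop ends.

Final answer: 2.31072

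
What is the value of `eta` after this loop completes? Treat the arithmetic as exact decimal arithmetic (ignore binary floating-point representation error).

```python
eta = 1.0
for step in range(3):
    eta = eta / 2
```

Let's trace through this code step by step.

Initialize: eta = 1.0
Entering loop: for step in range(3):
After iteration 1: step = 0, eta = 0.5
After iteration 2: step = 1, eta = 0.25
After iteration 3: step = 2, eta = 0.125
Loop ends.

Final answer: 0.125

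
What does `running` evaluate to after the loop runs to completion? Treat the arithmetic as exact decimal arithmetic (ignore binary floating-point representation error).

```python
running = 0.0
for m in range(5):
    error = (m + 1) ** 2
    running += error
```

Let's trace through this code step by step.

Initialize: running = 0.0
Entering loop: for m in range(5):
After iteration 1: m = 0, running = 1.0, error = 1
After iteration 2: m = 1, running = 5.0, error = 4
After iteration 3: m = 2, running = 14.0, error = 9
After iteration 4: m = 3, running = 30.0, error = 16
After iteration 5: m = 4, running = 55.0, error = 25
Loop ends.

Final answer: 55.0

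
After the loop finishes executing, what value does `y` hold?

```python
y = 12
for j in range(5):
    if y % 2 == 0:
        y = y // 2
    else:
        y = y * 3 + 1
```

Let's trace through this code step by step.

Initialize: y = 12
Entering loop: for j in range(5):
After iteration 1: j = 0, y = 6
After iteration 2: j = 1, y = 3
After iteration 3: j = 2, y = 10
After iteration 4: j = 3, y = 5
After iteration 5: j = 4, y = 16
Loop ends.

Final answer: 16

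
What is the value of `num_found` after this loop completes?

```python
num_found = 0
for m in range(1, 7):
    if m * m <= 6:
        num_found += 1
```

Let's trace through this code step by step.

Initialize: num_found = 0
Entering loop: for m in range(1, 7):
After iteration 1: m = 1, num_found = 1
After iteration 2: m = 2, num_found = 2
After iteration 3: m = 3, num_found = 2
After iteration 4: m = 4, num_found = 2
After iteration 5: m = 5, num_found = 2
After iteration 6: m = 6, num_found = 2
Loop ends.

Final answer: 2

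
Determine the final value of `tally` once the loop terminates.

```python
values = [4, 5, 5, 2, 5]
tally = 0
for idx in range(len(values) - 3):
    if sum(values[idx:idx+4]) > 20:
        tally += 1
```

Let's trace through this code step by step.

Initialize: values = [4, 5, 5, 2, 5]
Initialize: tally = 0
Entering loop: for idx in range(len(values) - 3):
After iteration 1: idx = 0, tally = 0
After iteration 2: idx = 1, tally = 0
Loop ends.

Final answer: 0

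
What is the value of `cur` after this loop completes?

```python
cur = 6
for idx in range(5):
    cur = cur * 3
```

Let's trace through this code step by step.

Initialize: cur = 6
Entering loop: for idx in range(5):
After iteration 1: idx = 0, cur = 18
After iteration 2: idx = 1, cur = 54
After iteration 3: idx = 2, cur = 162
After iteration 4: idx = 3, cur = 486
After iteration 5: idx = 4, cur = 1458
Loop ends.

Final answer: 1458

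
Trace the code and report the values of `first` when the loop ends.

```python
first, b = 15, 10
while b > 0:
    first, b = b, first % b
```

Let's trace through this code step by step.

Initialize: first = 15
Initialize: b = 10
Entering loop: while b > 0:
After iteration 1: first = 10, b = 5
After iteration 2: first = 5, b = 0
Loop ends.

Final answer: 5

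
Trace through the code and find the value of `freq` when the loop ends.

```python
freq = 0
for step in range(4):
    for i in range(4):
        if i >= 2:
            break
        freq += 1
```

Let's trace through this code step by step.

Initialize: freq = 0
Entering loop: for step in range(4):
After iteration 1: step = 0, freq = 2
After iteration 2: step = 1, freq = 4
After iteration 3: step = 2, freq = 6
After iteration 4: step = 3, freq = 8
Loop ends.

Final answer: 8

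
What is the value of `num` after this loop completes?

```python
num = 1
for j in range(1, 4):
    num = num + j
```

Let's trace through this code step by step.

Initialize: num = 1
Entering loop: for j in range(1, 4):
After iteration 1: j = 1, num = 2
After iteration 2: j = 2, num = 4
After iteration 3: j = 3, num = 7
Loop ends.

Final answer: 7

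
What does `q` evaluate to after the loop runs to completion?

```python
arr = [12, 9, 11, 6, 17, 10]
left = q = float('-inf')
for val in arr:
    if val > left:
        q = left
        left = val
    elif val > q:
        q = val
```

Let's trace through this code step by step.

Initialize: arr = [12, 9, 11, 6, 17, 10]
Initialize: left = -inf
Initialize: q = -inf
Entering loop: for val in arr:
After iteration 1: val = 12, left = 12, q = -inf
After iteration 2: val = 9, left = 12, q = 9
After iteration 3: val = 11, left = 12, q = 11
After iteration 4: val = 6, left = 12, q = 11
After iteration 5: val = 17, left = 17, q = 12
After iteration 6: val = 10, left = 17, q = 12
Loop ends.

Final answer: 12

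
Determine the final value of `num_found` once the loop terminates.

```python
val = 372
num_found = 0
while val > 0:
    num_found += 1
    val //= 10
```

Let's trace through this code step by step.

Initialize: val = 372
Initialize: num_found = 0
Entering loop: while val > 0:
After iteration 1: val = 37, num_found = 1
After iteration 2: val = 3, num_found = 2
After iteration 3: val = 0, num_found = 3
Loop ends.

Final answer: 3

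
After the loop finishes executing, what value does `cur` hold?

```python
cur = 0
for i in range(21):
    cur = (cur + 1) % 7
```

Let's trace through this code step by step.

Initialize: cur = 0
Entering loop: for i in range(21):
After iteration 1: i = 0, cur = 1
After iteration 2: i = 1, cur = 2
After iteration 3: i = 2, cur = 3
After iteration 4: i = 3, cur = 4
After iteration 5: i = 4, cur = 5
After iteration 6: i = 5, cur = 6
After iteration 7: i = 6, cur = 0
After iteration 8: i = 7, cur = 1
After iteration 9: i = 8, cur = 2
After iteration 10: i = 9, cur = 3
After iteration 11: i = 10, cur = 4
After iteration 12: i = 11, cur = 5
After iteration 13: i = 12, cur = 6
After iteration 14: i = 13, cur = 0
After iteration 15: i = 14, cur = 1
After iteration 16: i = 15, cur = 2
After iteration 17: i = 16, cur = 3
After iteration 18: i = 17, cur = 4
After iteration 19: i = 18, cur = 5
After iteration 20: i = 19, cur = 6
After iteration 21: i = 20, cur = 0
Loop ends.

Final answer: 0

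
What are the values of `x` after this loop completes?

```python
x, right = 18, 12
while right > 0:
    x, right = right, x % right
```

Let's trace through this code step by step.

Initialize: x = 18
Initialize: right = 12
Entering loop: while right > 0:
After iteration 1: x = 12, right = 6
After iteration 2: x = 6, right = 0
Loop ends.

Final answer: 6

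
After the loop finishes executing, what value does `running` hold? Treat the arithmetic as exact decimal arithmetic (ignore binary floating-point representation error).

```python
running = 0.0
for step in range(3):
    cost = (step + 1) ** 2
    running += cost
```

Let's trace through this code step by step.

Initialize: running = 0.0
Entering loop: for step in range(3):
After iteration 1: step = 0, running = 1.0, cost = 1
After iteration 2: step = 1, running = 5.0, cost = 4
After iteration 3: step = 2, running = 14.0, cost = 9
Loop ends.

Final answer: 14.0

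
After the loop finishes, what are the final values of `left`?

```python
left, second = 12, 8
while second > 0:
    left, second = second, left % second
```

Let's trace through this code step by step.

Initialize: left = 12
Initialize: second = 8
Entering loop: while second > 0:
After iteration 1: left = 8, second = 4
After iteration 2: left = 4, second = 0
Loop ends.

Final answer: 4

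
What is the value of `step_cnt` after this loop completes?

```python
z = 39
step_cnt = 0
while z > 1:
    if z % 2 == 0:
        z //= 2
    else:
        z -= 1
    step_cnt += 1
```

Let's trace through this code step by step.

Initialize: z = 39
Initialize: step_cnt = 0
Entering loop: while z > 1:
After iteration 1: z = 38, step_cnt = 1
After iteration 2: z = 19, step_cnt = 2
After iteration 3: z = 18, step_cnt = 3
After iteration 4: z = 9, step_cnt = 4
After iteration 5: z = 8, step_cnt = 5
After iteration 6: z = 4, step_cnt = 6
After iteration 7: z = 2, step_cnt = 7
After iteration 8: z = 1, step_cnt = 8
Loop ends.

Final answer: 8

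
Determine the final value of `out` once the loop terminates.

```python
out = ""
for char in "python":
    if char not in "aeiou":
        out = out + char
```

Let's trace through this code step by step.

Initialize: out = ''
Entering loop: for char in "python":
After iteration 1: char = 'p', out = 'p'
After iteration 2: char = 'y', out = 'py'
After iteration 3: char = 't', out = 'pyt'
After iteration 4: char = 'h', out = 'pyth'
After iteration 5: char = 'o', out = 'pyth'
After iteration 6: char = 'n', out = 'pythn'
Loop ends.

Final answer: 'pythn'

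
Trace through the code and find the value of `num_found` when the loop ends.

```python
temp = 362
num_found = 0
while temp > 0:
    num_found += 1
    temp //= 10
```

Let's trace through this code step by step.

Initialize: temp = 362
Initialize: num_found = 0
Entering loop: while temp > 0:
After iteration 1: temp = 36, num_found = 1
After iteration 2: temp = 3, num_found = 2
After iteration 3: temp = 0, num_found = 3
Loop ends.

Final answer: 3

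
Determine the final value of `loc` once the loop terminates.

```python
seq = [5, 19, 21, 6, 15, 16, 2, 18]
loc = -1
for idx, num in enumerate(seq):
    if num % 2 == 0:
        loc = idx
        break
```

Let's trace through this code step by step.

Initialize: seq = [5, 19, 21, 6, 15, 16, 2, 18]
Initialize: loc = -1
Entering loop: for idx, num in enumerate(seq):
After iteration 1: idx = 0, num = 5, loc = -1
After iteration 2: idx = 1, num = 19, loc = -1
After iteration 3: idx = 2, num = 21, loc = -1
After iteration 4: idx = 3, num = 6, loc = 3
Loop ends.

Final answer: 3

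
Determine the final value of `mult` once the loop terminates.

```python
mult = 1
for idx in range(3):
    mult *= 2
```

Let's trace through this code step by step.

Initialize: mult = 1
Entering loop: for idx in range(3):
After iteration 1: idx = 0, mult = 2
After iteration 2: idx = 1, mult = 4
After iteration 3: idx = 2, mult = 8
Loop ends.

Final answer: 8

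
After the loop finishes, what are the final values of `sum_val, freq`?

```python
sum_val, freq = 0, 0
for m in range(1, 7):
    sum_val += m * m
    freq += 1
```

Let's trace through this code step by step.

Initialize: sum_val = 0
Initialize: freq = 0
Entering loop: for m in range(1, 7):
After iteration 1: m = 1, sum_val = 1, freq = 1
After iteration 2: m = 2, sum_val = 5, freq = 2
After iteration 3: m = 3, sum_val = 14, freq = 3
After iteration 4: m = 4, sum_val = 30, freq = 4
After iteration 5: m = 5, sum_val = 55, freq = 5
After iteration 6: m = 6, sum_val = 91, freq = 6
Loop ends.

Final answer: 91, 6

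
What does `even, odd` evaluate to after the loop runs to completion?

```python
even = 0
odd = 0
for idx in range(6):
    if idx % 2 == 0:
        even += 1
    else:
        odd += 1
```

Let's trace through this code step by step.

Initialize: even = 0
Initialize: odd = 0
Entering loop: for idx in range(6):
After iteration 1: idx = 0, even = 1, odd = 0
After iteration 2: idx = 1, even = 1, odd = 1
After iteration 3: idx = 2, even = 2, odd = 1
After iteration 4: idx = 3, even = 2, odd = 2
After iteration 5: idx = 4, even = 3, odd = 2
After iteration 6: idx = 5, even = 3, odd = 3
Loop ends.

Final answer: 3, 3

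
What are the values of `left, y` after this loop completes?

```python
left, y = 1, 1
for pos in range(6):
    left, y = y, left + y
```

Let's trace through this code step by step.

Initialize: left = 1
Initialize: y = 1
Entering loop: for pos in range(6):
After iteration 1: pos = 0, left = 1, y = 2
After iteration 2: pos = 1, left = 2, y = 3
After iteration 3: pos = 2, left = 3, y = 5
After iteration 4: pos = 3, left = 5, y = 8
After iteration 5: pos = 4, left = 8, y = 13
After iteration 6: pos = 5, left = 13, y = 21
Loop ends.

Final answer: 13, 21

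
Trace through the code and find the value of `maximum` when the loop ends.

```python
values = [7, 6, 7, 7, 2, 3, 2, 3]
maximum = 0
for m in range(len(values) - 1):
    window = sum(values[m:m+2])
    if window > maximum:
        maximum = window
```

Let's trace through this code step by step.

Initialize: values = [7, 6, 7, 7, 2, 3, 2, 3]
Initialize: maximum = 0
Entering loop: for m in range(len(values) - 1):
After iteration 1: m = 0, maximum = 13, window = 13
After iteration 2: m = 1, maximum = 13, window = 13
After iteration 3: m = 2, maximum = 14, window = 14
After iteration 4: m = 3, maximum = 14, window = 9
After iteration 5: m = 4, maximum = 14, window = 5
After iteration 6: m = 5, maximum = 14, window = 5
After iteration 7: m = 6, maximum = 14, window = 5
Loop ends.

Final answer: 14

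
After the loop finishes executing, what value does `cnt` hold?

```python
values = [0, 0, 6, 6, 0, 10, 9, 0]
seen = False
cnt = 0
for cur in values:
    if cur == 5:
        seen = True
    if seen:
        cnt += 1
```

Let's trace through this code step by step.

Initialize: values = [0, 0, 6, 6, 0, 10, 9, 0]
Initialize: seen = False
Initialize: cnt = 0
Entering loop: for cur in values:
After iteration 1: cur = 0, cnt = 0
After iteration 2: cur = 0, cnt = 0
After iteration 3: cur = 6, cnt = 0
After iteration 4: cur = 6, cnt = 0
After iteration 5: cur = 0, cnt = 0
After iteration 6: cur = 10, cnt = 0
After iteration 7: cur = 9, cnt = 0
After iteration 8: cur = 0, cnt = 0
Loop ends.

Final answer: 0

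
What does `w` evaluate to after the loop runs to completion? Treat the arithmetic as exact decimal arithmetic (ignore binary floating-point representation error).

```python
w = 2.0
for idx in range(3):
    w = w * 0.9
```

Let's trace through this code step by step.

Initialize: w = 2.0
Entering loop: for idx in range(3):
After iteration 1: idx = 0, w = 1.8
After iteration 2: idx = 1, w = 1.62
After iteration 3: idx = 2, w = 1.458
Loop ends.

Final answer: 1.458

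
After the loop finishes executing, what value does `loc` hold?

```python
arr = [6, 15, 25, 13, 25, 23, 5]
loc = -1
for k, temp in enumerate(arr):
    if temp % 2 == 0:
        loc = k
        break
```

Let's trace through this code step by step.

Initialize: arr = [6, 15, 25, 13, 25, 23, 5]
Initialize: loc = -1
Entering loop: for k, temp in enumerate(arr):
After iteration 1: k = 0, temp = 6, loc = 0
Loop ends.

Final answer: 0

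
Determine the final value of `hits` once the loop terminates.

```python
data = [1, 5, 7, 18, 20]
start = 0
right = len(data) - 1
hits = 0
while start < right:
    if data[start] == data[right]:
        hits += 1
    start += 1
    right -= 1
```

Let's trace through this code step by step.

Initialize: data = [1, 5, 7, 18, 20]
Initialize: start = 0
Initialize: right = 4
Initialize: hits = 0
Entering loop: while start < right:
After iteration 1: start = 1, right = 3, hits = 0
After iteration 2: start = 2, right = 2, hits = 0
Loop ends.

Final answer: 0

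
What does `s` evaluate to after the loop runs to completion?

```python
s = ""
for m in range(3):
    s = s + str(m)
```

Let's trace through this code step by step.

Initialize: s = ''
Entering loop: for m in range(3):
After iteration 1: m = 0, s = '0'
After iteration 2: m = 1, s = '01'
After iteration 3: m = 2, s = '012'
Loop ends.

Final answer: '012'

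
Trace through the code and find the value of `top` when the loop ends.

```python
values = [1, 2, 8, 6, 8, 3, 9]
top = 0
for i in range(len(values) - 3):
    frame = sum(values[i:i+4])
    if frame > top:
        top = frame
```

Let's trace through this code step by step.

Initialize: values = [1, 2, 8, 6, 8, 3, 9]
Initialize: top = 0
Entering loop: for i in range(len(values) - 3):
After iteration 1: i = 0, top = 17, frame = 17
After iteration 2: i = 1, top = 24, frame = 24
After iteration 3: i = 2, top = 25, frame = 25
After iteration 4: i = 3, top = 26, frame = 26
Loop ends.

Final answer: 26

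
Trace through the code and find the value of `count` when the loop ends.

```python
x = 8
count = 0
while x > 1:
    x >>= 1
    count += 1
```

Let's trace through this code step by step.

Initialize: x = 8
Initialize: count = 0
Entering loop: while x > 1:
After iteration 1: x = 4, count = 1
After iteration 2: x = 2, count = 2
After iteration 3: x = 1, count = 3
Loop ends.

Final answer: 3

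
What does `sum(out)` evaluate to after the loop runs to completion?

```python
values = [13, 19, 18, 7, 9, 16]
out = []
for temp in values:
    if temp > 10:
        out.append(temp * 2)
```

Let's trace through this code step by step.

Initialize: values = [13, 19, 18, 7, 9, 16]
Initialize: out = []
Entering loop: for temp in values:
After iteration 1: temp = 13, out = [26]
After iteration 2: temp = 19, out = [26, 38]
After iteration 3: temp = 18, out = [26, 38, 36]
After iteration 4: temp = 7, out = [26, 38, 36]
After iteration 5: temp = 9, out = [26, 38, 36]
After iteration 6: temp = 16, out = [26, 38, 36, 32]
Loop ends.
sum(out) = 132

Final answer: 132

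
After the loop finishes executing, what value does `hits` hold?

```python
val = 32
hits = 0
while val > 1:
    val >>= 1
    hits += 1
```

Let's trace through this code step by step.

Initialize: val = 32
Initialize: hits = 0
Entering loop: while val > 1:
After iteration 1: val = 16, hits = 1
After iteration 2: val = 8, hits = 2
After iteration 3: val = 4, hits = 3
After iteration 4: val = 2, hits = 4
After iteration 5: val = 1, hits = 5
Loop ends.

Final answer: 5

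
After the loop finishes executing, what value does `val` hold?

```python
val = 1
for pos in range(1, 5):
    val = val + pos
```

Let's trace through this code step by step.

Initialize: val = 1
Entering loop: for pos in range(1, 5):
After iteration 1: pos = 1, val = 2
After iteration 2: pos = 2, val = 4
After iteration 3: pos = 3, val = 7
After iteration 4: pos = 4, val = 11
Loop ends.

Final answer: 11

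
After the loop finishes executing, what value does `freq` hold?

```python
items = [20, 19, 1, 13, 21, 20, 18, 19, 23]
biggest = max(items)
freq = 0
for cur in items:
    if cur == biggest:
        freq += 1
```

Let's trace through this code step by step.

Initialize: items = [20, 19, 1, 13, 21, 20, 18, 19, 23]
Initialize: biggest = 23
Initialize: freq = 0
Entering loop: for cur in items:
After iteration 1: cur = 20, freq = 0
After iteration 2: cur = 19, freq = 0
After iteration 3: cur = 1, freq = 0
After iteration 4: cur = 13, freq = 0
After iteration 5: cur = 21, freq = 0
After iteration 6: cur = 20, freq = 0
After iteration 7: cur = 18, freq = 0
After iteration 8: cur = 19, freq = 0
After iteration 9: cur = 23, freq = 1
Loop ends.

Final answer: 1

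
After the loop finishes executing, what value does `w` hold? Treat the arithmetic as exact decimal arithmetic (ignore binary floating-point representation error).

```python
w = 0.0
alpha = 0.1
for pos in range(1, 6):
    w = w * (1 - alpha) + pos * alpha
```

Let's trace through this code step by step.

Initialize: w = 0.0
Initialize: alpha = 0.1
Entering loop: for pos in range(1, 6):
After iteration 1: pos = 1, w = 0.1
After iteration 2: pos = 2, w = 0.29
After iteration 3: pos = 3, w = 0.561
After iteration 4: pos = 4, w = 0.9049
After iteration 5: pos = 5, w = 1.31441
Loop ends.

Final answer: 1.31441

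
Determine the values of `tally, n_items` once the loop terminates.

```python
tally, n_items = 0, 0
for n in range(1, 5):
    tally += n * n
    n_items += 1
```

Let's trace through this code step by step.

Initialize: tally = 0
Initialize: n_items = 0
Entering loop: for n in range(1, 5):
After iteration 1: n = 1, tally = 1, n_items = 1
After iteration 2: n = 2, tally = 5, n_items = 2
After iteration 3: n = 3, tally = 14, n_items = 3
After iteration 4: n = 4, tally = 30, n_items = 4
Loop ends.

Final answer: 30, 4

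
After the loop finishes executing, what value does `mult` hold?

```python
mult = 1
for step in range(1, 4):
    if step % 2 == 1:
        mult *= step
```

Let's trace through this code step by step.

Initialize: mult = 1
Entering loop: for step in range(1, 4):
After iteration 1: step = 1, mult = 1
After iteration 2: step = 2, mult = 1
After iteration 3: step = 3, mult = 3
Loop ends.

Final answer: 3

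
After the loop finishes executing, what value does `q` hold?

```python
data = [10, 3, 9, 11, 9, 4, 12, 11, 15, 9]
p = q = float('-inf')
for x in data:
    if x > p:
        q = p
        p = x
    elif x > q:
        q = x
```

Let's trace through this code step by step.

Initialize: data = [10, 3, 9, 11, 9, 4, 12, 11, 15, 9]
Initialize: p = -inf
Initialize: q = -inf
Entering loop: for x in data:
After iteration 1: x = 10, p = 10, q = -inf
After iteration 2: x = 3, p = 10, q = 3
After iteration 3: x = 9, p = 10, q = 9
After iteration 4: x = 11, p = 11, q = 10
After iteration 5: x = 9, p = 11, q = 10
After iteration 6: x = 4, p = 11, q = 10
After iteration 7: x = 12, p = 12, q = 11
After iteration 8: x = 11, p = 12, q = 11
After iteration 9: x = 15, p = 15, q = 12
After iteration 10: x = 9, p = 15, q = 12
Loop ends.

Final answer: 12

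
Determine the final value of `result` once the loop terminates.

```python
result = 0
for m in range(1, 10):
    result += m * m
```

Let's trace through this code step by step.

Initialize: result = 0
Entering loop: for m in range(1, 10):
After iteration 1: m = 1, result = 1
After iteration 2: m = 2, result = 5
After iteration 3: m = 3, result = 14
After iteration 4: m = 4, result = 30
After iteration 5: m = 5, result = 55
After iteration 6: m = 6, result = 91
After iteration 7: m = 7, result = 140
After iteration 8: m = 8, result = 204
After iteration 9: m = 9, result = 285
Loop ends.

Final answer: 285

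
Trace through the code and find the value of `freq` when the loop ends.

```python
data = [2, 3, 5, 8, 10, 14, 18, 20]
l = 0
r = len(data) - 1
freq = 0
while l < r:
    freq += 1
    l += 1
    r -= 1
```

Let's trace through this code step by step.

Initialize: data = [2, 3, 5, 8, 10, 14, 18, 20]
Initialize: l = 0
Initialize: r = 7
Initialize: freq = 0
Entering loop: while l < r:
After iteration 1: l = 1, r = 6, freq = 1
After iteration 2: l = 2, r = 5, freq = 2
After iteration 3: l = 3, r = 4, freq = 3
After iteration 4: l = 4, r = 3, freq = 4
Loop ends.

Final answer: 4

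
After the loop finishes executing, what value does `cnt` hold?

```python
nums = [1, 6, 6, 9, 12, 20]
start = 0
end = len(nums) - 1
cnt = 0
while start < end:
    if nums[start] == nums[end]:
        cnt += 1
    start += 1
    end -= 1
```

Let's trace through this code step by step.

Initialize: nums = [1, 6, 6, 9, 12, 20]
Initialize: start = 0
Initialize: end = 5
Initialize: cnt = 0
Entering loop: while start < end:
After iteration 1: start = 1, end = 4, cnt = 0
After iteration 2: start = 2, end = 3, cnt = 0
After iteration 3: start = 3, end = 2, cnt = 0
Loop ends.

Final answer: 0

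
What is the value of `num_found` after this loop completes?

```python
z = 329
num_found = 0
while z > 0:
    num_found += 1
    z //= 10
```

Let's trace through this code step by step.

Initialize: z = 329
Initialize: num_found = 0
Entering loop: while z > 0:
After iteration 1: z = 32, num_found = 1
After iteration 2: z = 3, num_found = 2
After iteration 3: z = 0, num_found = 3
Loop ends.

Final answer: 3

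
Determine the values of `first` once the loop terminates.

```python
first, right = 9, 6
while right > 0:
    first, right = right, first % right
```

Let's trace through this code step by step.

Initialize: first = 9
Initialize: right = 6
Entering loop: while right > 0:
After iteration 1: first = 6, right = 3
After iteration 2: first = 3, right = 0
Loop ends.

Final answer: 3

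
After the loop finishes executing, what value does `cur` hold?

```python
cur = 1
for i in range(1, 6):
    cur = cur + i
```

Let's trace through this code step by step.

Initialize: cur = 1
Entering loop: for i in range(1, 6):
After iteration 1: i = 1, cur = 2
After iteration 2: i = 2, cur = 4
After iteration 3: i = 3, cur = 7
After iteration 4: i = 4, cur = 11
After iteration 5: i = 5, cur = 16
Loop ends.

Final answer: 16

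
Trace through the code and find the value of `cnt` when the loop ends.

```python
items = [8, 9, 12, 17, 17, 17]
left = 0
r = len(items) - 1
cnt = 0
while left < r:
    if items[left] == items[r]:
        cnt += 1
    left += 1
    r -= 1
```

Let's trace through this code step by step.

Initialize: items = [8, 9, 12, 17, 17, 17]
Initialize: left = 0
Initialize: r = 5
Initialize: cnt = 0
Entering loop: while left < r:
After iteration 1: left = 1, r = 4, cnt = 0
After iteration 2: left = 2, r = 3, cnt = 0
After iteration 3: left = 3, r = 2, cnt = 0
Loop ends.

Final answer: 0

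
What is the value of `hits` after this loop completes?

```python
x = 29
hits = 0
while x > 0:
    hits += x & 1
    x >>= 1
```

Let's trace through this code step by step.

Initialize: x = 29
Initialize: hits = 0
Entering loop: while x > 0:
After iteration 1: x = 14, hits = 1
After iteration 2: x = 7, hits = 1
After iteration 3: x = 3, hits = 2
After iteration 4: x = 1, hits = 3
After iteration 5: x = 0, hits = 4
Loop ends.

Final answer: 4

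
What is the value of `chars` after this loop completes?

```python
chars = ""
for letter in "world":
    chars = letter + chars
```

Let's trace through this code step by step.

Initialize: chars = ''
Entering loop: for letter in "world":
After iteration 1: letter = 'w', chars = 'w'
After iteration 2: letter = 'o', chars = 'ow'
After iteration 3: letter = 'r', chars = 'row'
After iteration 4: letter = 'l', chars = 'lrow'
After iteration 5: letter = 'd', chars = 'dlrow'
Loop ends.

Final answer: 'dlrow'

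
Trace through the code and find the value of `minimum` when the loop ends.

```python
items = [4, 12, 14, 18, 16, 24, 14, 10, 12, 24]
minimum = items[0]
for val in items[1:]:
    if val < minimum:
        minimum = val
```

Let's trace through this code step by step.

Initialize: items = [4, 12, 14, 18, 16, 24, 14, 10, 12, 24]
Initialize: minimum = 4
Entering loop: for val in items[1:]:
After iteration 1: val = 12, minimum = 4
After iteration 2: val = 14, minimum = 4
After iteration 3: val = 18, minimum = 4
After iteration 4: val = 16, minimum = 4
After iteration 5: val = 24, minimum = 4
After iteration 6: val = 14, minimum = 4
After iteration 7: val = 10, minimum = 4
After iteration 8: val = 12, minimum = 4
After iteration 9: val = 24, minimum = 4
Loop ends.

Final answer: 4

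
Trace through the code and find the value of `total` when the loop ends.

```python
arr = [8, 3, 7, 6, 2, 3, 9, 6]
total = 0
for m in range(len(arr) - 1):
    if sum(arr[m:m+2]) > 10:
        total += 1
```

Let's trace through this code step by step.

Initialize: arr = [8, 3, 7, 6, 2, 3, 9, 6]
Initialize: total = 0
Entering loop: for m in range(len(arr) - 1):
After iteration 1: m = 0, total = 1
After iteration 2: m = 1, total = 1
After iteration 3: m = 2, total = 2
After iteration 4: m = 3, total = 2
After iteration 5: m = 4, total = 2
After iteration 6: m = 5, total = 3
After iteration 7: m = 6, total = 4
Loop ends.

Final answer: 4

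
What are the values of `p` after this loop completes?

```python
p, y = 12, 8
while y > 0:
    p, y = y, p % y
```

Let's trace through this code step by step.

Initialize: p = 12
Initialize: y = 8
Entering loop: while y > 0:
After iteration 1: p = 8, y = 4
After iteration 2: p = 4, y = 0
Loop ends.

Final answer: 4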